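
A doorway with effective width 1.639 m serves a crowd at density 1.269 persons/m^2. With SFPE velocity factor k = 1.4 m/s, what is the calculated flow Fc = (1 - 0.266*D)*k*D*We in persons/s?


1 - 0.266*D = 1 - 0.266*1.269 = 0.66245
Fs = 0.66245 * 1.4 * 1.269 = 1.1769 persons/(s*m)
Fc = 1.1769 * 1.639 = 1.9289 persons/s

1.9289 persons/s


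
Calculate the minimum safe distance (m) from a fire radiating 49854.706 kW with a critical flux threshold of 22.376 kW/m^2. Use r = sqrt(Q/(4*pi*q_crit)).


4*pi*q_crit = 281.19
Q/(4*pi*q_crit) = 177.30
r = sqrt(177.30) = 13.315 m

13.315 m


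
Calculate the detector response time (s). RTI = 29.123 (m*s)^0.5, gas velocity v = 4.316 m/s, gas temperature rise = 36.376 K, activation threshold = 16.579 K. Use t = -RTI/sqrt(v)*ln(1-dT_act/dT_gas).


dT_act/dT_gas = 0.45577
ln(1 - 0.45577) = -0.60838
t = -29.123 / sqrt(4.316) * -0.60838 = 8.5284 s

8.5284 s


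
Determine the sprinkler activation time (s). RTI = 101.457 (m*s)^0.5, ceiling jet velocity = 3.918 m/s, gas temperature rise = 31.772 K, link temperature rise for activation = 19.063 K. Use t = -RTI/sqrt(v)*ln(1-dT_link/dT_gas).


dT_link/dT_gas = 0.59999
ln(1 - 0.59999) = -0.91627
t = -101.457 / sqrt(3.918) * -0.91627 = 46.965 s

46.965 s


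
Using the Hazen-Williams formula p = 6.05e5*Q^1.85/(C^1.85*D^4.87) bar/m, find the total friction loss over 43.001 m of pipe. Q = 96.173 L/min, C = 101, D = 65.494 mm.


Q^1.85 = 4662.8
C^1.85 = 5105.0
D^4.87 = 6.9968e+08
p/m = 0.00078978 bar/m
p_total = 0.00078978 * 43.001 = 0.033961 bar

0.033961 bar


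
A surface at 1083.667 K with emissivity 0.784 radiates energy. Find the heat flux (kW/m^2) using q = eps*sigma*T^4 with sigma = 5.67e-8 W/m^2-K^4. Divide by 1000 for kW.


T^4 = 1.3791e+12
q = 0.784 * 5.67e-8 * 1.3791e+12 / 1000 = 61.303 kW/m^2

61.303 kW/m^2


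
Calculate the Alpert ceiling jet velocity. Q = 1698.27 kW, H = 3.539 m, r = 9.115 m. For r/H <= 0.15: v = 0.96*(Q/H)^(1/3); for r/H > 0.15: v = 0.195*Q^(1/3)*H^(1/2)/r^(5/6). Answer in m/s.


r/H = 9.115 / 3.539 = 2.5756
r/H > 0.15, so v = 0.195*Q^(1/3)*H^(1/2)/r^(5/6)
Q^(1/3) = 11.931
H^(1/2) = 1.8812
r^(5/6) = 6.3066
v = 0.195 * 11.931 * 1.8812 / 6.3066 = 0.69398 m/s

0.69398 m/s


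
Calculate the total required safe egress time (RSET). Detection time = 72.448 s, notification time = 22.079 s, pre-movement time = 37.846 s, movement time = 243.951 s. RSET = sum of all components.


Total = 72.448 + 22.079 + 37.846 + 243.951 = 376.324 s

376.324 s


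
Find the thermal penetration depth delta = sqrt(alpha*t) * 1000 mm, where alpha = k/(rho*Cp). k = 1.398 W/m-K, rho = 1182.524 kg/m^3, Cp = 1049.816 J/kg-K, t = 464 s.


alpha = 1.398 / (1182.524 * 1049.816) = 1.1261e-06 m^2/s
alpha * t = 0.00052252
delta = sqrt(0.00052252) * 1000 = 22.859 mm

22.859 mm


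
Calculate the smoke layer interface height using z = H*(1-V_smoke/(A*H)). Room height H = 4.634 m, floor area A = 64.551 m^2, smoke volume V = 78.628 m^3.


V/(A*H) = 0.26286
1 - 0.26286 = 0.73714
z = 4.634 * 0.73714 = 3.4159 m

3.4159 m


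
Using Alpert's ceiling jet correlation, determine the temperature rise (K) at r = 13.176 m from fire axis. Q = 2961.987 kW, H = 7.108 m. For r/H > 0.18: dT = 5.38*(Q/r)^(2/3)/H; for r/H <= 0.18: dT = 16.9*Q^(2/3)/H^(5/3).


r/H = 13.176 / 7.108 = 1.8537
r/H > 0.18, so dT = 5.38*(Q/r)^(2/3)/H
Q/r = 224.80
(Q/r)^(2/3) = 36.971
dT = 5.38 * 36.971 / 7.108 = 27.983 K

27.983 K


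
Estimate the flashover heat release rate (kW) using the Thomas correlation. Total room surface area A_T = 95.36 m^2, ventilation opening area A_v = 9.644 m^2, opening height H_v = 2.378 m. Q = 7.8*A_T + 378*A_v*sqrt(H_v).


7.8*A_T = 743.808
sqrt(H_v) = 1.5421
378*A_v*sqrt(H_v) = 5621.5
Q = 743.808 + 5621.5 = 6365.3 kW

6365.3 kW


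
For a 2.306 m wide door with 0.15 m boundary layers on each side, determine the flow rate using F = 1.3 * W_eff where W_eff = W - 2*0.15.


W_eff = 2.306 - 0.30 = 2.006 m
F = 1.3 * 2.006 = 2.6078 persons/s

2.6078 persons/s


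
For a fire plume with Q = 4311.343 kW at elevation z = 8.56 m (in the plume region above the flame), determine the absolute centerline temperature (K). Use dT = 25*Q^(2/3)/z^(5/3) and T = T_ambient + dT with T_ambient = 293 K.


Q^(2/3) = 264.90
z^(5/3) = 35.820
dT = 25 * 264.90 / 35.820 = 184.88 K
T = 293 + 184.88 = 477.88 K

477.88 K


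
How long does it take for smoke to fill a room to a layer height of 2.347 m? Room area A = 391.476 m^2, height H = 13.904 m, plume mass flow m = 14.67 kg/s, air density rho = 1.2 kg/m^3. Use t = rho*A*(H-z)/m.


H - z = 11.557 m
t = 1.2 * 391.476 * 11.557 / 14.67 = 370.08 s

370.08 s


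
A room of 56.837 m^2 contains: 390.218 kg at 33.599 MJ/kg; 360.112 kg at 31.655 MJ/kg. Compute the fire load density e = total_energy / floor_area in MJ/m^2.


Total energy = 390.218*33.599 + 360.112*31.655
= 13110.93 + 11399.35
= 24510.28 MJ
e = 24510.28 / 56.837 = 431.24 MJ/m^2

431.24 MJ/m^2


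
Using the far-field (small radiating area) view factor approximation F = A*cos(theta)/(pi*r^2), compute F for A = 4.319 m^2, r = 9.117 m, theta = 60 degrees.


cos(60 deg) = 0.5
pi*r^2 = 261.13
F = 4.319 * 0.5 / 261.13 = 0.0082699

0.0082699


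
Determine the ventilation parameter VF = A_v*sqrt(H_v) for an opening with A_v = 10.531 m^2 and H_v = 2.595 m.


sqrt(H_v) = 1.6109
VF = 10.531 * 1.6109 = 16.964 m^(5/2)

16.964 m^(5/2)


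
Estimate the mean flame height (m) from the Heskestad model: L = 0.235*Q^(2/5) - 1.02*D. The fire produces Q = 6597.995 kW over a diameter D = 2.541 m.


Q^(2/5) = 33.710
0.235 * Q^(2/5) = 7.9220
1.02 * D = 2.5918
L = 5.3301 m

5.3301 m


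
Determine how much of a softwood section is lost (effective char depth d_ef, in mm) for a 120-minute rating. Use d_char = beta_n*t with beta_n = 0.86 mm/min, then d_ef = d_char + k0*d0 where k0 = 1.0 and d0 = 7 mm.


d_char = 0.86 * 120 = 103.2 mm
d_ef = 103.2 + 1.0*7 = 110.2 mm

110.2 mm


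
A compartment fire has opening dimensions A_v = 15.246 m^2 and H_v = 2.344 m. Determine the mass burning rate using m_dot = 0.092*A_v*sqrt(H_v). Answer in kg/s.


sqrt(H_v) = 1.5310
m_dot = 0.092 * 15.246 * 1.5310 = 2.1474 kg/s

2.1474 kg/s


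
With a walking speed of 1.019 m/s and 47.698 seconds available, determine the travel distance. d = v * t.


d = 1.019 * 47.698 = 48.604 m

48.604 m


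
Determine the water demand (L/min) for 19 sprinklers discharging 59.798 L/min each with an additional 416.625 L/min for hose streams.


Sprinkler demand = 19 * 59.798 = 1136.162 L/min
Total = 1136.162 + 416.625 = 1552.787 L/min

1552.787 L/min


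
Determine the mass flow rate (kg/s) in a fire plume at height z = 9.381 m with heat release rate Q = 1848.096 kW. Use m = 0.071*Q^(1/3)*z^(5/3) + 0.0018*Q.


Q^(1/3) = 12.272
z^(5/3) = 41.727
First term = 0.071 * 12.272 * 41.727 = 36.356
Second term = 0.0018 * 1848.096 = 3.3266
m = 39.683 kg/s

39.683 kg/s


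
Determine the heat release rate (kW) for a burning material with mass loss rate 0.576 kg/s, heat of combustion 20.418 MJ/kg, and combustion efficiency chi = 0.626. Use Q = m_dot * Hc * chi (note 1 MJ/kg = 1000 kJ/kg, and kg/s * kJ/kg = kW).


Hc = 20.418 MJ/kg = 20.418 * 1000 kJ/kg = 20418 kJ/kg
Q = 0.576 kg/s * 20418 kJ/kg * 0.626 = 7362.2 kW

7362.2 kW


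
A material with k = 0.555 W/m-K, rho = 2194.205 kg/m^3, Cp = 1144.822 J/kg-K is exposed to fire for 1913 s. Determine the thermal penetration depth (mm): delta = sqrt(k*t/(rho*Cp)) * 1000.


alpha = 0.555 / (2194.205 * 1144.822) = 2.2094e-07 m^2/s
alpha * t = 0.00042266
delta = sqrt(0.00042266) * 1000 = 20.559 mm

20.559 mm


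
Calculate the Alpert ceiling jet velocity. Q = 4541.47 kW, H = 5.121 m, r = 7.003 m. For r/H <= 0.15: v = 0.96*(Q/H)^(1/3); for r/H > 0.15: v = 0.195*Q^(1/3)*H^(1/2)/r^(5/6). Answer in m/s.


r/H = 7.003 / 5.121 = 1.3675
r/H > 0.15, so v = 0.195*Q^(1/3)*H^(1/2)/r^(5/6)
Q^(1/3) = 16.560
H^(1/2) = 2.2630
r^(5/6) = 5.0629
v = 0.195 * 16.560 * 2.2630 / 5.0629 = 1.4434 m/s

1.4434 m/s


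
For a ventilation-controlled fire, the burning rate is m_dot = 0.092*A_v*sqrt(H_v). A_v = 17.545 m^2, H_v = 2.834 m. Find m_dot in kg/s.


sqrt(H_v) = 1.6834
m_dot = 0.092 * 17.545 * 1.6834 = 2.7173 kg/s

2.7173 kg/s


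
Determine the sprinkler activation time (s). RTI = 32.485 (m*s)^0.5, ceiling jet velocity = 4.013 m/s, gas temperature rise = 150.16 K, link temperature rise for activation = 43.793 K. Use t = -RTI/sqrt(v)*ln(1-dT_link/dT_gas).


dT_link/dT_gas = 0.29164
ln(1 - 0.29164) = -0.34481
t = -32.485 / sqrt(4.013) * -0.34481 = 5.5914 s

5.5914 s


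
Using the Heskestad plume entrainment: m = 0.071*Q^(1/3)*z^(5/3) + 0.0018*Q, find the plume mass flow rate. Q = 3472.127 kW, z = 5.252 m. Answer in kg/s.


Q^(1/3) = 15.143
z^(5/3) = 15.869
First term = 0.071 * 15.143 * 15.869 = 17.061
Second term = 0.0018 * 3472.127 = 6.2498
m = 23.311 kg/s

23.311 kg/s


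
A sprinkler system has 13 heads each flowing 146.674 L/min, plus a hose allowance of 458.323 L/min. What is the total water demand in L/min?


Sprinkler demand = 13 * 146.674 = 1906.762 L/min
Total = 1906.762 + 458.323 = 2365.085 L/min

2365.085 L/min


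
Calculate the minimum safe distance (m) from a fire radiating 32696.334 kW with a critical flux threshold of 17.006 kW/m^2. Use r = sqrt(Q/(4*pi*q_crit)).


4*pi*q_crit = 213.70
Q/(4*pi*q_crit) = 153.00
r = sqrt(153.00) = 12.369 m

12.369 m


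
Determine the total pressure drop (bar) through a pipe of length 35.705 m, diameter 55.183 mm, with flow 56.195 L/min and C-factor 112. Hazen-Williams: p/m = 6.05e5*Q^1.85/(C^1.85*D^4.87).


Q^1.85 = 1725.6
C^1.85 = 6180.9
D^4.87 = 3.0380e+08
p/m = 0.00055597 bar/m
p_total = 0.00055597 * 35.705 = 0.019851 bar

0.019851 bar


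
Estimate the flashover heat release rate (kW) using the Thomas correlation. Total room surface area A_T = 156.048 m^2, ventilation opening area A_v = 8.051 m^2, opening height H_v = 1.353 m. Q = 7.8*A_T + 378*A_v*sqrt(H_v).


7.8*A_T = 1217.2
sqrt(H_v) = 1.1632
378*A_v*sqrt(H_v) = 3539.9
Q = 1217.2 + 3539.9 = 4757.1 kW

4757.1 kW


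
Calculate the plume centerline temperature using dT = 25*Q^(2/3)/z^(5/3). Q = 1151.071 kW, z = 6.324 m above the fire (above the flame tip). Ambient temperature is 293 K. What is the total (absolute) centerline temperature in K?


Q^(2/3) = 109.83
z^(5/3) = 21.627
dT = 25 * 109.83 / 21.627 = 126.97 K
T = 293 + 126.97 = 419.97 K

419.97 K


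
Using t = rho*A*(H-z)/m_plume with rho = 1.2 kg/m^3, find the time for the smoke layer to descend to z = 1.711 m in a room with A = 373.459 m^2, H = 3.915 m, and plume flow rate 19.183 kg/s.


H - z = 2.204 m
t = 1.2 * 373.459 * 2.204 / 19.183 = 51.490 s

51.490 s


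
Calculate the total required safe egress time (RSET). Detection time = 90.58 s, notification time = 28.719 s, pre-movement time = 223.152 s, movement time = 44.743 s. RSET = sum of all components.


Total = 90.58 + 28.719 + 223.152 + 44.743 = 387.194 s

387.194 s


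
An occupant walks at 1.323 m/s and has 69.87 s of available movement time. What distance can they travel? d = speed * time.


d = 1.323 * 69.87 = 92.438 m

92.438 m


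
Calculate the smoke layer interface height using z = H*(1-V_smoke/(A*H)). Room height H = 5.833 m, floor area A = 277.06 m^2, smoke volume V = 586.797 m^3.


V/(A*H) = 0.36310
1 - 0.36310 = 0.63690
z = 5.833 * 0.63690 = 3.7151 m

3.7151 m


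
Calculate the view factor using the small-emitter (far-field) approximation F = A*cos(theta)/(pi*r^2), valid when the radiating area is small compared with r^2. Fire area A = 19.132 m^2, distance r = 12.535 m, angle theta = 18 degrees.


cos(18 deg) = 0.95106
pi*r^2 = 493.63
F = 19.132 * 0.95106 / 493.63 = 0.036861

0.036861


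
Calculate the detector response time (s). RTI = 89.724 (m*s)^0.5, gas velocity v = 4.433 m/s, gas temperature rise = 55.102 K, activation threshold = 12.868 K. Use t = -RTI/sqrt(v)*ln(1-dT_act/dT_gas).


dT_act/dT_gas = 0.23353
ln(1 - 0.23353) = -0.26596
t = -89.724 / sqrt(4.433) * -0.26596 = 11.334 s

11.334 s


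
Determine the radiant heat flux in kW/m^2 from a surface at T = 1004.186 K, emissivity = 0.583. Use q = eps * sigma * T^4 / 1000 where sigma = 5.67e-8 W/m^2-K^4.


T^4 = 1.0168e+12
q = 0.583 * 5.67e-8 * 1.0168e+12 / 1000 = 33.613 kW/m^2

33.613 kW/m^2


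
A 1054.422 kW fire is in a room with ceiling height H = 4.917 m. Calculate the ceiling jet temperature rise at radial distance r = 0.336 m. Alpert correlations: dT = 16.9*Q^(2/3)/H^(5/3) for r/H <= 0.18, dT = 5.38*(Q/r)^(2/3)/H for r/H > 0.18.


r/H = 0.336 / 4.917 = 0.068334
r/H <= 0.18, so dT = 16.9*Q^(2/3)/H^(5/3)
Q^(2/3) = 103.60
H^(5/3) = 14.218
dT = 16.9 * 103.60 / 14.218 = 123.14 K

123.14 K


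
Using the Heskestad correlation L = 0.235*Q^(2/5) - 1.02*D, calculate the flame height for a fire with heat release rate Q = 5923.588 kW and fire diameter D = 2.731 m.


Q^(2/5) = 32.287
0.235 * Q^(2/5) = 7.5876
1.02 * D = 2.7856
L = 4.8019 m

4.8019 m


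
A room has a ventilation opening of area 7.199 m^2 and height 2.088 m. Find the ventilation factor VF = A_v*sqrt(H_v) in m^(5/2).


sqrt(H_v) = 1.4450
VF = 7.199 * 1.4450 = 10.402 m^(5/2)

10.402 m^(5/2)


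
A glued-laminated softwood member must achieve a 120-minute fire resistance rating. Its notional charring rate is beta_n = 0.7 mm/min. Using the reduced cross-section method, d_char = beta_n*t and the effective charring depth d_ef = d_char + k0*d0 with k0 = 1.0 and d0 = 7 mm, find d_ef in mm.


d_char = 0.7 * 120 = 84 mm
d_ef = 84 + 1.0*7 = 91 mm

91 mm


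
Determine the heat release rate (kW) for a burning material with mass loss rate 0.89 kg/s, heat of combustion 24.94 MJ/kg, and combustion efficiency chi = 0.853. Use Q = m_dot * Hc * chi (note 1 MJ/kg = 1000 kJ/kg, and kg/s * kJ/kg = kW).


Hc = 24.94 MJ/kg = 24.94 * 1000 kJ/kg = 24940 kJ/kg
Q = 0.89 kg/s * 24940 kJ/kg * 0.853 = 18934 kW

18934 kW


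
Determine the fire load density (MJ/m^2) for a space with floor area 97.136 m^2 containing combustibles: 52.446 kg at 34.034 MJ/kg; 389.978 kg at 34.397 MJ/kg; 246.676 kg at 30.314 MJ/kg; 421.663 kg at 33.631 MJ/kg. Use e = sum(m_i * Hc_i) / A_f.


Total energy = 52.446*34.034 + 389.978*34.397 + 246.676*30.314 + 421.663*33.631
= 1784.947 + 13414.07 + 7477.736 + 14180.95
= 36857.71 MJ
e = 36857.71 / 97.136 = 379.44 MJ/m^2

379.44 MJ/m^2


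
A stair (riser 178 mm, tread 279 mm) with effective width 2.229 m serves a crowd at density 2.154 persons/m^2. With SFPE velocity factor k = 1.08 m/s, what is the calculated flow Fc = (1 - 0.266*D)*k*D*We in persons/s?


1 - 0.266*D = 1 - 0.266*2.154 = 0.42704
Fs = 0.42704 * 1.08 * 2.154 = 0.99342 persons/(s*m)
Fc = 0.99342 * 2.229 = 2.2143 persons/s

2.2143 persons/s


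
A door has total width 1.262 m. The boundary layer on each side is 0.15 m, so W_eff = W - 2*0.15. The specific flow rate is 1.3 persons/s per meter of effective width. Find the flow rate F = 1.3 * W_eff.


W_eff = 1.262 - 0.30 = 0.962 m
F = 1.3 * 0.962 = 1.2506 persons/s

1.2506 persons/s


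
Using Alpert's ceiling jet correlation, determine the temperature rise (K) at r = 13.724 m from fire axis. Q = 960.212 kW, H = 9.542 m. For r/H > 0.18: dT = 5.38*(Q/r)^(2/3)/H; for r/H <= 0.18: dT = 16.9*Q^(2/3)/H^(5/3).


r/H = 13.724 / 9.542 = 1.4383
r/H > 0.18, so dT = 5.38*(Q/r)^(2/3)/H
Q/r = 69.966
(Q/r)^(2/3) = 16.979
dT = 5.38 * 16.979 / 9.542 = 9.5734 K

9.5734 K


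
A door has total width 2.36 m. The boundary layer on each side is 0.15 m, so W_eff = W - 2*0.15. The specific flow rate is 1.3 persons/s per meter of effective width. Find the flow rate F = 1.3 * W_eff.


W_eff = 2.36 - 0.30 = 2.06 m
F = 1.3 * 2.06 = 2.678 persons/s

2.678 persons/s


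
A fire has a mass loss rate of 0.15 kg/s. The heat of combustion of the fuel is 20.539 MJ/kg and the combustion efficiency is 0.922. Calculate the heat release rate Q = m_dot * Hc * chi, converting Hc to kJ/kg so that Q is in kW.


Hc = 20.539 MJ/kg = 20.539 * 1000 kJ/kg = 20539 kJ/kg
Q = 0.15 kg/s * 20539 kJ/kg * 0.922 = 2840.5 kW

2840.5 kW


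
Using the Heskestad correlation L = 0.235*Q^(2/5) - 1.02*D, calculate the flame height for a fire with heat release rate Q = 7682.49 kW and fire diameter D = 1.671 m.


Q^(2/5) = 35.826
0.235 * Q^(2/5) = 8.4192
1.02 * D = 1.7044
L = 6.7147 m

6.7147 m


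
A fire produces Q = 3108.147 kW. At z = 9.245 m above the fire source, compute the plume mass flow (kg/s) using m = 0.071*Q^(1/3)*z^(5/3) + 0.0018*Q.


Q^(1/3) = 14.594
z^(5/3) = 40.723
First term = 0.071 * 14.594 * 40.723 = 42.196
Second term = 0.0018 * 3108.147 = 5.5947
m = 47.791 kg/s

47.791 kg/s


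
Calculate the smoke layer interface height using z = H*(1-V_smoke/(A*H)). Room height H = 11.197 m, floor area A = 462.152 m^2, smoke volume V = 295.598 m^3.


V/(A*H) = 0.057124
1 - 0.057124 = 0.94288
z = 11.197 * 0.94288 = 10.557 m

10.557 m


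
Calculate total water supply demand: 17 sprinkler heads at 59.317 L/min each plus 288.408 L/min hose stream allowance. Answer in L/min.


Sprinkler demand = 17 * 59.317 = 1008.389 L/min
Total = 1008.389 + 288.408 = 1296.797 L/min

1296.797 L/min


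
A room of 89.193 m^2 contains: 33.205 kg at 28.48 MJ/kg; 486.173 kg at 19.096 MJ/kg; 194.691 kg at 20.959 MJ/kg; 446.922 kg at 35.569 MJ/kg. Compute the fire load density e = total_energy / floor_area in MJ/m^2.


Total energy = 33.205*28.48 + 486.173*19.096 + 194.691*20.959 + 446.922*35.569
= 945.6784 + 9283.960 + 4080.529 + 15896.57
= 30206.74 MJ
e = 30206.74 / 89.193 = 338.67 MJ/m^2

338.67 MJ/m^2


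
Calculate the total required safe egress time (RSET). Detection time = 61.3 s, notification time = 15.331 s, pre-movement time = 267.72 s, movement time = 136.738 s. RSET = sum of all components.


Total = 61.3 + 15.331 + 267.72 + 136.738 = 481.089 s

481.089 s


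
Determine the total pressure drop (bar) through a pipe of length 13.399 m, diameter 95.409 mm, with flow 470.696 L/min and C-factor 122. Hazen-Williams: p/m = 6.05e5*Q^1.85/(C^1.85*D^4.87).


Q^1.85 = 88018
C^1.85 = 7240.5
D^4.87 = 4.3712e+09
p/m = 0.0016825 bar/m
p_total = 0.0016825 * 13.399 = 0.022544 bar

0.022544 bar


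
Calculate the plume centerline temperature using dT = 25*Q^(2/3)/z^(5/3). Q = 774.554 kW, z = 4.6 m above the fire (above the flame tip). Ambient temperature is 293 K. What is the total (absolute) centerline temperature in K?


Q^(2/3) = 84.340
z^(5/3) = 12.723
dT = 25 * 84.340 / 12.723 = 165.72 K
T = 293 + 165.72 = 458.72 K

458.72 K


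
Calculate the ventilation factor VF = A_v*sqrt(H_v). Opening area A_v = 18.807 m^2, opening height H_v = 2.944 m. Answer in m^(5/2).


sqrt(H_v) = 1.7158
VF = 18.807 * 1.7158 = 32.269 m^(5/2)

32.269 m^(5/2)


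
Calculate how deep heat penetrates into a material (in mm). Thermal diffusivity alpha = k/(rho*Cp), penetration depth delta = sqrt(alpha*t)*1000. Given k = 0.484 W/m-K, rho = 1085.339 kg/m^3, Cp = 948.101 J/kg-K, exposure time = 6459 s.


alpha = 0.484 / (1085.339 * 948.101) = 4.7035e-07 m^2/s
alpha * t = 0.0030380
delta = sqrt(0.0030380) * 1000 = 55.118 mm

55.118 mm


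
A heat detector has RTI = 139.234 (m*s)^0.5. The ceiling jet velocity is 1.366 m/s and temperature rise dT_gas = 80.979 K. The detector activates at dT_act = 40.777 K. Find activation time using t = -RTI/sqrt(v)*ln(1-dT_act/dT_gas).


dT_act/dT_gas = 0.50355
ln(1 - 0.50355) = -0.70027
t = -139.234 / sqrt(1.366) * -0.70027 = 83.423 s

83.423 s


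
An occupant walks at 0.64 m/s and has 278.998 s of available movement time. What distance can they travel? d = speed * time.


d = 0.64 * 278.998 = 178.56 m

178.56 m


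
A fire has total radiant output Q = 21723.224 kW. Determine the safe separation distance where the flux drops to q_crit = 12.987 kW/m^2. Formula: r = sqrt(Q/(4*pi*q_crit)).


4*pi*q_crit = 163.20
Q/(4*pi*q_crit) = 133.11
r = sqrt(133.11) = 11.537 m

11.537 m


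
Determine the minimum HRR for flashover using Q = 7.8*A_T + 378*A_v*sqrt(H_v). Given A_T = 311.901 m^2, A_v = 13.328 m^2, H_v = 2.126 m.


7.8*A_T = 2432.8
sqrt(H_v) = 1.4581
378*A_v*sqrt(H_v) = 7345.8
Q = 2432.8 + 7345.8 = 9778.6 kW

9778.6 kW


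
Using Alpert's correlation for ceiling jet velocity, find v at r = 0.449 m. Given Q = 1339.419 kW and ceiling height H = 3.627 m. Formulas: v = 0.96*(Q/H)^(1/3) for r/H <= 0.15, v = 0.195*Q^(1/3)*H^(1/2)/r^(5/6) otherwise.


r/H = 0.449 / 3.627 = 0.12379
r/H <= 0.15, so v = 0.96*(Q/H)^(1/3)
Q/H = 369.29
(Q/H)^(1/3) = 7.1745
v = 0.96 * 7.1745 = 6.8875 m/s

6.8875 m/s


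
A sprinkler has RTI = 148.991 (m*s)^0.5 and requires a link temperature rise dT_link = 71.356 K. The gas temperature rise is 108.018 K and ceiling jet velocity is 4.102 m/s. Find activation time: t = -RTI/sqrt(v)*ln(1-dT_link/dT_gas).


dT_link/dT_gas = 0.66059
ln(1 - 0.66059) = -1.0806
t = -148.991 / sqrt(4.102) * -1.0806 = 79.490 s

79.490 s


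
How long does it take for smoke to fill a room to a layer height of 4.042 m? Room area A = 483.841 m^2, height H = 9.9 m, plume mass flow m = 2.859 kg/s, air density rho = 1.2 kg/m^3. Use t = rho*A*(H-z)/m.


H - z = 5.858 m
t = 1.2 * 483.841 * 5.858 / 2.859 = 1189.6 s

1189.6 s


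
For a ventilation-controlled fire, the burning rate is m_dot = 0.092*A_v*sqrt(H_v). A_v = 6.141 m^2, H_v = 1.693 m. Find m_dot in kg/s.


sqrt(H_v) = 1.3012
m_dot = 0.092 * 6.141 * 1.3012 = 0.73512 kg/s

0.73512 kg/s


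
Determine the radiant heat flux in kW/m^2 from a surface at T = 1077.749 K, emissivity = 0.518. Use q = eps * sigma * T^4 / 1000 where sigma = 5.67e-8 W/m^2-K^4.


T^4 = 1.3492e+12
q = 0.518 * 5.67e-8 * 1.3492e+12 / 1000 = 39.626 kW/m^2

39.626 kW/m^2


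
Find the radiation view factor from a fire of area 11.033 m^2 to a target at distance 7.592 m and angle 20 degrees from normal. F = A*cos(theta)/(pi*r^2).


cos(20 deg) = 0.93969
pi*r^2 = 181.08
F = 11.033 * 0.93969 / 181.08 = 0.057255

0.057255


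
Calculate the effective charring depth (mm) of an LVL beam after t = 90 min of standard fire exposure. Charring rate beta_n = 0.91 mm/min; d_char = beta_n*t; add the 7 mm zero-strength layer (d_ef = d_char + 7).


d_char = 0.91 * 90 = 81.9 mm
d_ef = 81.9 + 1.0*7 = 88.9 mm

88.9 mm


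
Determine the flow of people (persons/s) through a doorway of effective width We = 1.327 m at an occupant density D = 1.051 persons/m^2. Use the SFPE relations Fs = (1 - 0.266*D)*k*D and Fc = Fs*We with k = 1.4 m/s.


1 - 0.266*D = 1 - 0.266*1.051 = 0.72043
Fs = 0.72043 * 1.4 * 1.051 = 1.0600 persons/(s*m)
Fc = 1.0600 * 1.327 = 1.4067 persons/s

1.4067 persons/s


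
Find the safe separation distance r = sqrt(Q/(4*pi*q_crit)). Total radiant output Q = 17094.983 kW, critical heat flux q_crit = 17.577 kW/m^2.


4*pi*q_crit = 220.88
Q/(4*pi*q_crit) = 77.395
r = sqrt(77.395) = 8.7975 m

8.7975 m


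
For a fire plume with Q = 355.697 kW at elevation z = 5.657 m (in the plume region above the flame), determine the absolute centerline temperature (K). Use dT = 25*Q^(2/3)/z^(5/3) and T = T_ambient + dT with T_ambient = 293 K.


Q^(2/3) = 50.202
z^(5/3) = 17.960
dT = 25 * 50.202 / 17.960 = 69.880 K
T = 293 + 69.880 = 362.88 K

362.88 K


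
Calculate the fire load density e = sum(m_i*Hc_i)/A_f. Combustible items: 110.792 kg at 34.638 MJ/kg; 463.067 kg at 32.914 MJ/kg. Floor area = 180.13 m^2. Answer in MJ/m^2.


Total energy = 110.792*34.638 + 463.067*32.914
= 3837.613 + 15241.39
= 19079.00 MJ
e = 19079.00 / 180.13 = 105.92 MJ/m^2

105.92 MJ/m^2


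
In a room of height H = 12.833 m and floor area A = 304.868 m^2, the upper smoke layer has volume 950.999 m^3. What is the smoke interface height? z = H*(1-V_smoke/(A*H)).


V/(A*H) = 0.24307
1 - 0.24307 = 0.75693
z = 12.833 * 0.75693 = 9.7136 m

9.7136 m


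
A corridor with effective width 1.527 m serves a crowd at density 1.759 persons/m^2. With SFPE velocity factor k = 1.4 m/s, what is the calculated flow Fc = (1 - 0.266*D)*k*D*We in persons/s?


1 - 0.266*D = 1 - 0.266*1.759 = 0.53211
Fs = 0.53211 * 1.4 * 1.759 = 1.3104 persons/(s*m)
Fc = 1.3104 * 1.527 = 2.0009 persons/s

2.0009 persons/s


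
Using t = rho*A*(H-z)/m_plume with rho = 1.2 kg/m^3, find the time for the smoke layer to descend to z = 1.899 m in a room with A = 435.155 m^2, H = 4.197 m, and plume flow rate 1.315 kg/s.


H - z = 2.298 m
t = 1.2 * 435.155 * 2.298 / 1.315 = 912.53 s

912.53 s


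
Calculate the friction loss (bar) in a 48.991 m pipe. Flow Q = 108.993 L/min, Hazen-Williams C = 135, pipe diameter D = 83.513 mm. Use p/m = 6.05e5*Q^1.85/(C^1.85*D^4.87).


Q^1.85 = 5877.4
C^1.85 = 8732.1
D^4.87 = 2.2853e+09
p/m = 0.00017819 bar/m
p_total = 0.00017819 * 48.991 = 0.0087297 bar

0.0087297 bar


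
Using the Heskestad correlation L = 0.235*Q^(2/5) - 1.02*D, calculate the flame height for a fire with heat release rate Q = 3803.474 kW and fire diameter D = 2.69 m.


Q^(2/5) = 27.044
0.235 * Q^(2/5) = 6.3554
1.02 * D = 2.7438
L = 3.6116 m

3.6116 m


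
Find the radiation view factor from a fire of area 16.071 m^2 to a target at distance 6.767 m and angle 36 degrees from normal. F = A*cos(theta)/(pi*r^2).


cos(36 deg) = 0.80902
pi*r^2 = 143.86
F = 16.071 * 0.80902 / 143.86 = 0.090377

0.090377


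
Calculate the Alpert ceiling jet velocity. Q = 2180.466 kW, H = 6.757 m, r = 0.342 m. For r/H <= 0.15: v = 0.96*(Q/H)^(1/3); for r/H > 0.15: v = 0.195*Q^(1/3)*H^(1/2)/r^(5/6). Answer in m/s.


r/H = 0.342 / 6.757 = 0.050614
r/H <= 0.15, so v = 0.96*(Q/H)^(1/3)
Q/H = 322.70
(Q/H)^(1/3) = 6.8591
v = 0.96 * 6.8591 = 6.5847 m/s

6.5847 m/s


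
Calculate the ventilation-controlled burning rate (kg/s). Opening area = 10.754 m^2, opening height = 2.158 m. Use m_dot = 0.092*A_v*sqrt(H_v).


sqrt(H_v) = 1.4690
m_dot = 0.092 * 10.754 * 1.4690 = 1.4534 kg/s

1.4534 kg/s


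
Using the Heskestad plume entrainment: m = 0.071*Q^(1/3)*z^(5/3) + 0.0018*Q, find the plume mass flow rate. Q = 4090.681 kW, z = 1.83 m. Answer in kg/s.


Q^(1/3) = 15.993
z^(5/3) = 2.7379
First term = 0.071 * 15.993 * 2.7379 = 3.1089
Second term = 0.0018 * 4090.681 = 7.3632
m = 10.472 kg/s

10.472 kg/s


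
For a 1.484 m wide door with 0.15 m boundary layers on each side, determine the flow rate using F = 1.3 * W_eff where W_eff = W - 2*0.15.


W_eff = 1.484 - 0.30 = 1.184 m
F = 1.3 * 1.184 = 1.5392 persons/s

1.5392 persons/s


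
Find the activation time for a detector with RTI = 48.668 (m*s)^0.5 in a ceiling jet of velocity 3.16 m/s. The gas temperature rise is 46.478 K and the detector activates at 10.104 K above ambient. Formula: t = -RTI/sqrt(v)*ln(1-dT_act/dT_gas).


dT_act/dT_gas = 0.21739
ln(1 - 0.21739) = -0.24512
t = -48.668 / sqrt(3.16) * -0.24512 = 6.7110 s

6.7110 s


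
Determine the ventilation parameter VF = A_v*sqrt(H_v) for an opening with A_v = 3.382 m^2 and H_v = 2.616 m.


sqrt(H_v) = 1.6174
VF = 3.382 * 1.6174 = 5.4701 m^(5/2)

5.4701 m^(5/2)


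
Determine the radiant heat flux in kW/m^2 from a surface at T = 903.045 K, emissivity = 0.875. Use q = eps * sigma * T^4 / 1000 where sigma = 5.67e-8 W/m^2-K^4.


T^4 = 6.6502e+11
q = 0.875 * 5.67e-8 * 6.6502e+11 / 1000 = 32.994 kW/m^2

32.994 kW/m^2


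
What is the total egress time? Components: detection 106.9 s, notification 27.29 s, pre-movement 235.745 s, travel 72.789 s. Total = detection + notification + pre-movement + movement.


Total = 106.9 + 27.29 + 235.745 + 72.789 = 442.724 s

442.724 s


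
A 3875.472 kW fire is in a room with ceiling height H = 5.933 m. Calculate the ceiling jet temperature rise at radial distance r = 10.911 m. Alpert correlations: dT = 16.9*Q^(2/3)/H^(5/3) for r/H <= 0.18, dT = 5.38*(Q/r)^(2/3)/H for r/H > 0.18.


r/H = 10.911 / 5.933 = 1.8390
r/H > 0.18, so dT = 5.38*(Q/r)^(2/3)/H
Q/r = 355.19
(Q/r)^(2/3) = 50.154
dT = 5.38 * 50.154 / 5.933 = 45.479 K

45.479 K


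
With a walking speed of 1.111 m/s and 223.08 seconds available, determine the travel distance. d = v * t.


d = 1.111 * 223.08 = 247.84 m

247.84 m


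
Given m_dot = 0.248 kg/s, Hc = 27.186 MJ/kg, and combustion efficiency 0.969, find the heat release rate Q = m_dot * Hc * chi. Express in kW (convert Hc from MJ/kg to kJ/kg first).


Hc = 27.186 MJ/kg = 27.186 * 1000 kJ/kg = 27186 kJ/kg
Q = 0.248 kg/s * 27186 kJ/kg * 0.969 = 6533.1 kW

6533.1 kW


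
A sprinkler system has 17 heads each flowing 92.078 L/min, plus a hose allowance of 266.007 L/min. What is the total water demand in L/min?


Sprinkler demand = 17 * 92.078 = 1565.326 L/min
Total = 1565.326 + 266.007 = 1831.333 L/min

1831.333 L/min


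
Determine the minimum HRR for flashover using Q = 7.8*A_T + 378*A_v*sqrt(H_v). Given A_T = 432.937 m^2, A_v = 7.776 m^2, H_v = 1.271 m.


7.8*A_T = 3376.9
sqrt(H_v) = 1.1274
378*A_v*sqrt(H_v) = 3313.8
Q = 3376.9 + 3313.8 = 6690.7 kW

6690.7 kW


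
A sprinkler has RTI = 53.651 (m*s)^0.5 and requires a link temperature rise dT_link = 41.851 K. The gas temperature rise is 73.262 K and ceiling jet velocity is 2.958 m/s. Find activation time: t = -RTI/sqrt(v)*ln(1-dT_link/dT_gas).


dT_link/dT_gas = 0.57125
ln(1 - 0.57125) = -0.84688
t = -53.651 / sqrt(2.958) * -0.84688 = 26.418 s

26.418 s


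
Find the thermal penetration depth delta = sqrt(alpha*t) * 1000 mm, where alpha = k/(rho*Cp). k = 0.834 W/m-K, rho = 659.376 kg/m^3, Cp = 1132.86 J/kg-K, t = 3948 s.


alpha = 0.834 / (659.376 * 1132.86) = 1.1165e-06 m^2/s
alpha * t = 0.0044079
delta = sqrt(0.0044079) * 1000 = 66.392 mm

66.392 mm


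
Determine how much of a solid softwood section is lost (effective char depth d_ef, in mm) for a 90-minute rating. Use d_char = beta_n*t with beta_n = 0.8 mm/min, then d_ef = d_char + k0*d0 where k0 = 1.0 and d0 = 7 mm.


d_char = 0.8 * 90 = 72 mm
d_ef = 72 + 1.0*7 = 79 mm

79 mm


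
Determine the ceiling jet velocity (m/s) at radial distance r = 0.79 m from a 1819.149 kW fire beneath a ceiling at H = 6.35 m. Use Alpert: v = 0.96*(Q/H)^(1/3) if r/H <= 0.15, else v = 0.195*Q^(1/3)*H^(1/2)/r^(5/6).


r/H = 0.79 / 6.35 = 0.12441
r/H <= 0.15, so v = 0.96*(Q/H)^(1/3)
Q/H = 286.48
(Q/H)^(1/3) = 6.5922
v = 0.96 * 6.5922 = 6.3285 m/s

6.3285 m/s


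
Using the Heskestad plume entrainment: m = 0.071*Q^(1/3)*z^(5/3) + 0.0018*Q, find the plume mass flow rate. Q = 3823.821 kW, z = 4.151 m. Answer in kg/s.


Q^(1/3) = 15.637
z^(5/3) = 10.721
First term = 0.071 * 15.637 * 10.721 = 11.904
Second term = 0.0018 * 3823.821 = 6.8829
m = 18.786 kg/s

18.786 kg/s


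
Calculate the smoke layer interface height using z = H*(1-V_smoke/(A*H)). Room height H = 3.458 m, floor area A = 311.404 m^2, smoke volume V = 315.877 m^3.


V/(A*H) = 0.29334
1 - 0.29334 = 0.70666
z = 3.458 * 0.70666 = 2.4436 m

2.4436 m


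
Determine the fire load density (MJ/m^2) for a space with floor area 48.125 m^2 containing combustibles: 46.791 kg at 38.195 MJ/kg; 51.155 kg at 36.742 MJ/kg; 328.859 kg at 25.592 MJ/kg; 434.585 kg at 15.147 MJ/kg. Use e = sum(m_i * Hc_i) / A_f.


Total energy = 46.791*38.195 + 51.155*36.742 + 328.859*25.592 + 434.585*15.147
= 1787.182 + 1879.537 + 8416.160 + 6582.659
= 18665.54 MJ
e = 18665.54 / 48.125 = 387.86 MJ/m^2

387.86 MJ/m^2


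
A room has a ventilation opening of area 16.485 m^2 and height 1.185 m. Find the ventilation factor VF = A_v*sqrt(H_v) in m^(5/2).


sqrt(H_v) = 1.0886
VF = 16.485 * 1.0886 = 17.945 m^(5/2)

17.945 m^(5/2)


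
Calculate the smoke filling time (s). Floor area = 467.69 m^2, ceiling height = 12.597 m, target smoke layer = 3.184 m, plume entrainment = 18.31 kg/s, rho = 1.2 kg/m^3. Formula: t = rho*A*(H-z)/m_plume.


H - z = 9.413 m
t = 1.2 * 467.69 * 9.413 / 18.31 = 288.52 s

288.52 s


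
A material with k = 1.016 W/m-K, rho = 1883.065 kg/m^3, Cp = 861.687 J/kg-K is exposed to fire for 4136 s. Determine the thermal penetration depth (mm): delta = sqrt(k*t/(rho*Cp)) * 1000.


alpha = 1.016 / (1883.065 * 861.687) = 6.2615e-07 m^2/s
alpha * t = 0.0025898
delta = sqrt(0.0025898) * 1000 = 50.890 mm

50.890 mm


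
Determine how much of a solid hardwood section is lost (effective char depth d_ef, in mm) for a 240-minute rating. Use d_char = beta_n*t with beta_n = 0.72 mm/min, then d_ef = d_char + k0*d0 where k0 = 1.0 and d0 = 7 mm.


d_char = 0.72 * 240 = 172.8 mm
d_ef = 172.8 + 1.0*7 = 179.8 mm

179.8 mm


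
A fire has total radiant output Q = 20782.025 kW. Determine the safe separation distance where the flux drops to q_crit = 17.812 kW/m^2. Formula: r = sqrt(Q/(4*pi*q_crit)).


4*pi*q_crit = 223.83
Q/(4*pi*q_crit) = 92.846
r = sqrt(92.846) = 9.6357 m

9.6357 m


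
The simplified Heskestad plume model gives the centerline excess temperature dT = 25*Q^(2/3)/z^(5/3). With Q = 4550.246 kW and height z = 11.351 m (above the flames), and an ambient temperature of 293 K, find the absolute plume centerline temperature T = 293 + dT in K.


Q^(2/3) = 274.59
z^(5/3) = 57.331
dT = 25 * 274.59 / 57.331 = 119.74 K
T = 293 + 119.74 = 412.74 K

412.74 K


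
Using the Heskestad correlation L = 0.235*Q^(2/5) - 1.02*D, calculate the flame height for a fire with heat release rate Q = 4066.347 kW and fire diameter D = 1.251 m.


Q^(2/5) = 27.777
0.235 * Q^(2/5) = 6.5275
1.02 * D = 1.2760
L = 5.2515 m

5.2515 m


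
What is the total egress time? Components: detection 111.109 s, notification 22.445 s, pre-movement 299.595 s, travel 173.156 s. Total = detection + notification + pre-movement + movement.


Total = 111.109 + 22.445 + 299.595 + 173.156 = 606.305 s

606.305 s


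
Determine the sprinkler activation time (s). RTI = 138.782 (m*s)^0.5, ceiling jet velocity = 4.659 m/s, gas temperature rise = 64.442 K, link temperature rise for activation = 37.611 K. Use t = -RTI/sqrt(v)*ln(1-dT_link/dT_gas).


dT_link/dT_gas = 0.58364
ln(1 - 0.58364) = -0.87621
t = -138.782 / sqrt(4.659) * -0.87621 = 56.337 s

56.337 s


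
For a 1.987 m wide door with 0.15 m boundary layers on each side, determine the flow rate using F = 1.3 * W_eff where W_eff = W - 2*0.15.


W_eff = 1.987 - 0.30 = 1.687 m
F = 1.3 * 1.687 = 2.1931 persons/s

2.1931 persons/s


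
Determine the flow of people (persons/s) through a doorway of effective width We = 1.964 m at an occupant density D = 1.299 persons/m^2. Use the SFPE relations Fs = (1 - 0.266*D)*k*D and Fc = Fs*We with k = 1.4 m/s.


1 - 0.266*D = 1 - 0.266*1.299 = 0.65447
Fs = 0.65447 * 1.4 * 1.299 = 1.1902 persons/(s*m)
Fc = 1.1902 * 1.964 = 2.3376 persons/s

2.3376 persons/s


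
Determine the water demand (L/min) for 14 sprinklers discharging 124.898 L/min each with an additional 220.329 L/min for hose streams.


Sprinkler demand = 14 * 124.898 = 1748.572 L/min
Total = 1748.572 + 220.329 = 1968.901 L/min

1968.901 L/min


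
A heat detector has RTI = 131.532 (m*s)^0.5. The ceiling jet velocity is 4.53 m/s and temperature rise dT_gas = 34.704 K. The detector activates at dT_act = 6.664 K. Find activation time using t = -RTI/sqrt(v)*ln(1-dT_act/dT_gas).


dT_act/dT_gas = 0.19202
ln(1 - 0.19202) = -0.21322
t = -131.532 / sqrt(4.53) * -0.21322 = 13.177 s

13.177 s


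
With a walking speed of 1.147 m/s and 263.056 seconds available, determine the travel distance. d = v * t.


d = 1.147 * 263.056 = 301.73 m

301.73 m


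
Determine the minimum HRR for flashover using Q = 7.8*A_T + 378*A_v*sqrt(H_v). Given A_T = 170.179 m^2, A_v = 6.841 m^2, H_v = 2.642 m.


7.8*A_T = 1327.4
sqrt(H_v) = 1.6254
378*A_v*sqrt(H_v) = 4203.2
Q = 1327.4 + 4203.2 = 5530.6 kW

5530.6 kW


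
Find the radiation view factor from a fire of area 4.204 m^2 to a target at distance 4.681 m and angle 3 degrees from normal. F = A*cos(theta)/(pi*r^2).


cos(3 deg) = 0.99863
pi*r^2 = 68.838
F = 4.204 * 0.99863 / 68.838 = 0.060987

0.060987


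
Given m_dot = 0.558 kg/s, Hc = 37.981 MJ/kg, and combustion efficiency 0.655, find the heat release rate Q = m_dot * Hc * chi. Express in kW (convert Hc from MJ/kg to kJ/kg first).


Hc = 37.981 MJ/kg = 37.981 * 1000 kJ/kg = 37981 kJ/kg
Q = 0.558 kg/s * 37981 kJ/kg * 0.655 = 13882 kW

13882 kW


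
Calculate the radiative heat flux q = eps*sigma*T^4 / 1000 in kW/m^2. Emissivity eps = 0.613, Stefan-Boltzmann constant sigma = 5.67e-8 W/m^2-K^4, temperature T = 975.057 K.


T^4 = 9.0390e+11
q = 0.613 * 5.67e-8 * 9.0390e+11 / 1000 = 31.417 kW/m^2

31.417 kW/m^2


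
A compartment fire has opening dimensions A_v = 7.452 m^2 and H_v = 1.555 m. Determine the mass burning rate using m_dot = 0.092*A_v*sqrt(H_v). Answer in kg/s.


sqrt(H_v) = 1.2470
m_dot = 0.092 * 7.452 * 1.2470 = 0.85492 kg/s

0.85492 kg/s


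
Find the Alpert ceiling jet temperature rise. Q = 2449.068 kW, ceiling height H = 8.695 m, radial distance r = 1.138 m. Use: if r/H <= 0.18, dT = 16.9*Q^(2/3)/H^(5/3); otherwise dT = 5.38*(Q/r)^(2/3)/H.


r/H = 1.138 / 8.695 = 0.13088
r/H <= 0.18, so dT = 16.9*Q^(2/3)/H^(5/3)
Q^(2/3) = 181.69
H^(5/3) = 36.766
dT = 16.9 * 181.69 / 36.766 = 83.516 K

83.516 K


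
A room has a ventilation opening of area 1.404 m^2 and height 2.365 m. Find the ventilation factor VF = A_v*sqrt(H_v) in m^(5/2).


sqrt(H_v) = 1.5379
VF = 1.404 * 1.5379 = 2.1591 m^(5/2)

2.1591 m^(5/2)


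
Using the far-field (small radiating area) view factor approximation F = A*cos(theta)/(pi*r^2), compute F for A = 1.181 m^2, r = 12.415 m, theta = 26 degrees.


cos(26 deg) = 0.89879
pi*r^2 = 484.22
F = 1.181 * 0.89879 / 484.22 = 0.0021921

0.0021921


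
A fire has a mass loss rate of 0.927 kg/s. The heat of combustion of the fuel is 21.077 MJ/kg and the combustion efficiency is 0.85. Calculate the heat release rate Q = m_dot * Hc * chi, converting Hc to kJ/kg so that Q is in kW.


Hc = 21.077 MJ/kg = 21.077 * 1000 kJ/kg = 21077 kJ/kg
Q = 0.927 kg/s * 21077 kJ/kg * 0.85 = 16608 kW

16608 kW


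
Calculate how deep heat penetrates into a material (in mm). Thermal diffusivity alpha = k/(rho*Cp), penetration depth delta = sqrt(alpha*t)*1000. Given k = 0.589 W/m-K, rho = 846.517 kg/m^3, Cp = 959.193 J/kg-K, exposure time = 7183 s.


alpha = 0.589 / (846.517 * 959.193) = 7.2539e-07 m^2/s
alpha * t = 0.0052105
delta = sqrt(0.0052105) * 1000 = 72.184 mm

72.184 mm


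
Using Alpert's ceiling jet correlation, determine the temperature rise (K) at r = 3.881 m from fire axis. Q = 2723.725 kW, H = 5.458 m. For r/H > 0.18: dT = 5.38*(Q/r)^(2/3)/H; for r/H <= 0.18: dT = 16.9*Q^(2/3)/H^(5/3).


r/H = 3.881 / 5.458 = 0.71107
r/H > 0.18, so dT = 5.38*(Q/r)^(2/3)/H
Q/r = 701.81
(Q/r)^(2/3) = 78.973
dT = 5.38 * 78.973 / 5.458 = 77.845 K

77.845 K


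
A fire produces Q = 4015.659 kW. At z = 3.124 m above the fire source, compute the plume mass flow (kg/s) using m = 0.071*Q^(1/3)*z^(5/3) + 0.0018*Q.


Q^(1/3) = 15.895
z^(5/3) = 6.6760
First term = 0.071 * 15.895 * 6.6760 = 7.5341
Second term = 0.0018 * 4015.659 = 7.2282
m = 14.762 kg/s

14.762 kg/s


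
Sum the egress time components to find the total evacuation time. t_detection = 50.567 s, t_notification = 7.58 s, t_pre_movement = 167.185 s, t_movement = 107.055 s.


Total = 50.567 + 7.58 + 167.185 + 107.055 = 332.387 s

332.387 s


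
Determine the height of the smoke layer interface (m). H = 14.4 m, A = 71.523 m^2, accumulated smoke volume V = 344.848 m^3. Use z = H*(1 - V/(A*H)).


V/(A*H) = 0.33483
1 - 0.33483 = 0.66517
z = 14.4 * 0.66517 = 9.5785 m

9.5785 m


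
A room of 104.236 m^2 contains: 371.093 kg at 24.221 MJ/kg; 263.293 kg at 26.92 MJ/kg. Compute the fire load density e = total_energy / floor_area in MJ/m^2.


Total energy = 371.093*24.221 + 263.293*26.92
= 8988.244 + 7087.848
= 16076.09 MJ
e = 16076.09 / 104.236 = 154.23 MJ/m^2

154.23 MJ/m^2


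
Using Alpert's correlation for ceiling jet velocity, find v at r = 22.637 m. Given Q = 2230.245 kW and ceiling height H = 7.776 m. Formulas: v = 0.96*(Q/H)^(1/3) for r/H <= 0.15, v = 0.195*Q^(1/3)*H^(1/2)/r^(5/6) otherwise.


r/H = 22.637 / 7.776 = 2.9111
r/H > 0.15, so v = 0.195*Q^(1/3)*H^(1/2)/r^(5/6)
Q^(1/3) = 13.065
H^(1/2) = 2.7885
r^(5/6) = 13.459
v = 0.195 * 13.065 * 2.7885 / 13.459 = 0.52785 m/s

0.52785 m/s
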